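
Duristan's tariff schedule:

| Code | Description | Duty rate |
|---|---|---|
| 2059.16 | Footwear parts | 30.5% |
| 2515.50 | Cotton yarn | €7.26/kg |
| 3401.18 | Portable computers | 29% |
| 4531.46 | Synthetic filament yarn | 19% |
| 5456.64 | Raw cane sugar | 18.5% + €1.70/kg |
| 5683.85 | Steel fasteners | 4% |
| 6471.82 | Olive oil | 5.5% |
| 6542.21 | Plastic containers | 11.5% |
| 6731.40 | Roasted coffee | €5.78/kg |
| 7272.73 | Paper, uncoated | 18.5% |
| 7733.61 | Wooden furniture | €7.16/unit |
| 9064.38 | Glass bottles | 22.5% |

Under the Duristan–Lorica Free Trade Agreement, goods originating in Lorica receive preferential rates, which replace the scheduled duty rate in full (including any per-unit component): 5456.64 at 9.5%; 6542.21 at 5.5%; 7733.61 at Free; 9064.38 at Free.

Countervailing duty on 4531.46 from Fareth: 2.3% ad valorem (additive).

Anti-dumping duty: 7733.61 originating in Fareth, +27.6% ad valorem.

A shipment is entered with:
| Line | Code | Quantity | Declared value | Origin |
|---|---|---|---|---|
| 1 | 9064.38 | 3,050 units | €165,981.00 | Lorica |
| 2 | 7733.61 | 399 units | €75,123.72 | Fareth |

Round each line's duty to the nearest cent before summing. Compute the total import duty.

Line 1 (9064.38, Lorica, 3,050 units, €165,981.00):
Base rate for 9064.38 is 22.5%.
Origin Lorica qualifies under the Duristan–Lorica agreement and 9064.38 is covered: preferential rate Free applies instead.
Duty = €165,981.00 × 0% = €0.00.
Line 2 (7733.61, Fareth, 399 units, €75,123.72):
Base rate for 7733.61 is €7.16/unit.
7733.61 has an FTA preferential rate, but origin Fareth is not Lorica; base rate stands.
Additional duty on 7733.61 from Fareth: +27.6% ad valorem. Applied ad valorem rate = 27.6%.
Duty = €75,123.72 × 27.6% + 399 × €7.16 = €23,590.99.
Total = €0.00 + €23,590.99 = €23,590.99.

€23,590.99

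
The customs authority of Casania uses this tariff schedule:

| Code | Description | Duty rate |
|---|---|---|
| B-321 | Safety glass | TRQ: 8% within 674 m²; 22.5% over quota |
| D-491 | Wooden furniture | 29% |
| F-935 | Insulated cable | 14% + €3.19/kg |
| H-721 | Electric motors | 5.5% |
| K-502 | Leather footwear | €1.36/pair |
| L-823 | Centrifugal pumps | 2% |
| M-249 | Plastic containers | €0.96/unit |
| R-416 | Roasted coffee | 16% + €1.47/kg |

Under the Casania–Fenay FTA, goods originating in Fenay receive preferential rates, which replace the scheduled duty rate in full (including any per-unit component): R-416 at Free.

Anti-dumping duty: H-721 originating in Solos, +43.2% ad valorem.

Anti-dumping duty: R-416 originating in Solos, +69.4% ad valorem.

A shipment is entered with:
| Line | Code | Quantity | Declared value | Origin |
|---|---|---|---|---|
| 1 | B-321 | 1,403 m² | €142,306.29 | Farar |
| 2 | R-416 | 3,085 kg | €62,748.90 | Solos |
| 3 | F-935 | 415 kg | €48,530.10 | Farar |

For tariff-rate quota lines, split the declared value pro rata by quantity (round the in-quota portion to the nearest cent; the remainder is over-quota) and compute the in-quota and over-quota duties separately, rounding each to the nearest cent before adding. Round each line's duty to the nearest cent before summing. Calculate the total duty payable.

Line 1 (B-321, Farar, 1,403 m², €142,306.29):
Code B-321 is under a tariff-rate quota (threshold 674 m²). In-quota: 674 m² at 8%; over-quota: 729 m² at 22.5%.
Pro-rata value split: in-quota = €142,306.29 × 674/1,403 = €68,363.82; over-quota = €142,306.29 − €68,363.82 = €73,942.47.
In-quota duty = €68,363.82 × 8% = €5,469.11. Over-quota duty = €73,942.47 × 22.5% = €16,637.06.
Line duty = €5,469.11 + €16,637.06 = €22,106.17.
Line 2 (R-416, Solos, 3,085 kg, €62,748.90):
Base rate for R-416 is 16% + €1.47/kg.
R-416 has an FTA preferential rate, but origin Solos is not Fenay; base rate stands.
Additional duty on R-416 from Solos: +69.4%. Applied ad valorem rate: 16% + 69.4% = 85.4%.
Duty = €62,748.90 × 85.4% + 3,085 × €1.47 = €58,122.51.
Line 3 (F-935, Farar, 415 kg, €48,530.10):
Base rate for F-935 is 14% + €3.19/kg.
Duty = €48,530.10 × 14% + 415 × €3.19 = €8,118.06.
Total = €22,106.17 + €58,122.51 + €8,118.06 = €88,346.74.

€88,346.74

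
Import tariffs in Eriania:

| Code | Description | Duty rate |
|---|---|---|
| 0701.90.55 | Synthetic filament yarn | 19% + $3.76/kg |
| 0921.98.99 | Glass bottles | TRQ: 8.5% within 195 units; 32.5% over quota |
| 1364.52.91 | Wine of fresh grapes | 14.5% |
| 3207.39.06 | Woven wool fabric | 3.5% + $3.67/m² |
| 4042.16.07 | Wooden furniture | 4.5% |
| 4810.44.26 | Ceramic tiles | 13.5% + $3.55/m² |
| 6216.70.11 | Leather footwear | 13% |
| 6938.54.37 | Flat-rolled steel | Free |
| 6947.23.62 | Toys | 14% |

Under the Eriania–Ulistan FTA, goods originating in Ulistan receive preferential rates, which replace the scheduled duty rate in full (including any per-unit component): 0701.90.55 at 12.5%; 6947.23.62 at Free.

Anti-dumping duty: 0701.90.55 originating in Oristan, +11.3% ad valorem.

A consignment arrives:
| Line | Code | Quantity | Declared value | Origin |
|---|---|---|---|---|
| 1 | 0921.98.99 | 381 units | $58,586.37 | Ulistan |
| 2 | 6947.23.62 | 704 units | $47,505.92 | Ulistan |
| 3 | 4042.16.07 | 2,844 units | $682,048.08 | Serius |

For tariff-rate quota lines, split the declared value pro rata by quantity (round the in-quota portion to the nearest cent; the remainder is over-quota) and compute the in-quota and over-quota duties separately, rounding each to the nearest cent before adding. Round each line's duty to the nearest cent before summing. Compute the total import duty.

$42,536.30

Line 1 (0921.98.99, Ulistan, 381 units, $58,586.37):
Code 0921.98.99 is under a tariff-rate quota (threshold 195 units). In-quota: 195 units at 8.5%; over-quota: 186 units at 32.5%.
Pro-rata value split: in-quota = $58,586.37 × 195/381 = $29,985.15; over-quota = $58,586.37 − $29,985.15 = $28,601.22.
In-quota duty = $29,985.15 × 8.5% = $2,548.74. Over-quota duty = $28,601.22 × 32.5% = $9,295.40.
Line duty = $2,548.74 + $9,295.40 = $11,844.14.
Line 2 (6947.23.62, Ulistan, 704 units, $47,505.92):
Base rate for 6947.23.62 is 14%.
Origin Ulistan qualifies under the Eriania–Ulistan agreement and 6947.23.62 is covered: preferential rate Free applies instead.
Duty = $47,505.92 × 0% = $0.00.
Line 3 (4042.16.07, Serius, 2,844 units, $682,048.08):
Base rate for 4042.16.07 is 4.5%.
Duty = $682,048.08 × 4.5% = $30,692.16.
Total = $11,844.14 + $0.00 + $30,692.16 = $42,536.30.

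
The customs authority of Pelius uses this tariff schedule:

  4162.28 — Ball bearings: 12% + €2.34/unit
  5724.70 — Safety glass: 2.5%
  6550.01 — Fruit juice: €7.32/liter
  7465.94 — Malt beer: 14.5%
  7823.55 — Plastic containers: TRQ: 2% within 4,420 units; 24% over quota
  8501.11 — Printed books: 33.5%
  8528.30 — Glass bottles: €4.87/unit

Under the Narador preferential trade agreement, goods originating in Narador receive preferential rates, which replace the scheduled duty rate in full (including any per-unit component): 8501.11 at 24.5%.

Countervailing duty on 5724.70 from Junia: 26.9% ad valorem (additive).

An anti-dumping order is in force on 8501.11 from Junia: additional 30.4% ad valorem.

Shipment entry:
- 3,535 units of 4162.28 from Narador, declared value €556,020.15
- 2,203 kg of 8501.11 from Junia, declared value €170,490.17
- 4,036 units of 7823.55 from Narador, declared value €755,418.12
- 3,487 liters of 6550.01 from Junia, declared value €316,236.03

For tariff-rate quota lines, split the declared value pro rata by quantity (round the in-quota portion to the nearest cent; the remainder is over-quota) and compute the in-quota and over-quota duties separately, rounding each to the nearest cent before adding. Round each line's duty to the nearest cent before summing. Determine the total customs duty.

Line 1 (4162.28, Narador, 3,535 units, €556,020.15):
Base rate for 4162.28 is 12% + €2.34/unit.
Origin Narador is the FTA partner but 4162.28 is not on the preference list; base rate stands.
Duty = €556,020.15 × 12% + 3,535 × €2.34 = €74,994.32.
Line 2 (8501.11, Junia, 2,203 kg, €170,490.17):
Base rate for 8501.11 is 33.5%.
8501.11 has an FTA preferential rate, but origin Junia is not Narador; base rate stands.
Additional duty on 8501.11 from Junia: +30.4%. Applied ad valorem rate: 33.5% + 30.4% = 63.9%.
Duty = €170,490.17 × 63.9% = €108,943.22.
Line 3 (7823.55, Narador, 4,036 units, €755,418.12):
Code 7823.55 is under a tariff-rate quota (threshold 4,420 units). Quantity 4,036 units is within the quota, so the in-quota rate 2% applies to the full value.
Duty = €755,418.12 × 2% = €15,108.36.
Line 4 (6550.01, Junia, 3,487 liters, €316,236.03):
Base rate for 6550.01 is €7.32/liter.
Duty = 3,487 × €7.32 = €25,524.84.
Total = €74,994.32 + €108,943.22 + €15,108.36 + €25,524.84 = €224,570.74.

€224,570.74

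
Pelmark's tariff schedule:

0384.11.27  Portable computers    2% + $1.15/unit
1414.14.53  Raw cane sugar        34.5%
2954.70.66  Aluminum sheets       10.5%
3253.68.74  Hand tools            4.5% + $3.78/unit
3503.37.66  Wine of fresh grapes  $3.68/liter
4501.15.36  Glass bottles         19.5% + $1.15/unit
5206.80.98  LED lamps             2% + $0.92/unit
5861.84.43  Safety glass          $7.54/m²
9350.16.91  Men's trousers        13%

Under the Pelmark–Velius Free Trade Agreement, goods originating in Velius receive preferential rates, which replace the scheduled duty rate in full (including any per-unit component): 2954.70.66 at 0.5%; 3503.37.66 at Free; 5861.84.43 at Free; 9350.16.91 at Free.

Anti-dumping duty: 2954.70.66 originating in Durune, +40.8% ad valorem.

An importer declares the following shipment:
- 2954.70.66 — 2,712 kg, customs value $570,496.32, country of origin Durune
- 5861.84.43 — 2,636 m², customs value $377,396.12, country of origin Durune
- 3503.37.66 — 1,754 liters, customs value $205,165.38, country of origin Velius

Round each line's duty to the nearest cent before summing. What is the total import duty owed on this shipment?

$312,540.05

Line 1 (2954.70.66, Durune, 2,712 kg, $570,496.32):
Base rate for 2954.70.66 is 10.5%.
2954.70.66 has an FTA preferential rate, but origin Durune is not Velius; base rate stands.
Additional duty on 2954.70.66 from Durune: +40.8%. Applied ad valorem rate: 10.5% + 40.8% = 51.3%.
Duty = $570,496.32 × 51.3% = $292,664.61.
Line 2 (5861.84.43, Durune, 2,636 m², $377,396.12):
Base rate for 5861.84.43 is $7.54/m².
5861.84.43 has an FTA preferential rate, but origin Durune is not Velius; base rate stands.
Duty = 2,636 × $7.54 = $19,875.44.
Line 3 (3503.37.66, Velius, 1,754 liters, $205,165.38):
Base rate for 3503.37.66 is $3.68/liter.
Origin Velius qualifies under the Pelmark–Velius agreement and 3503.37.66 is covered: preferential rate Free applies instead.
Duty = $205,165.38 × 0% = $0.00.
Total = $292,664.61 + $19,875.44 + $0.00 = $312,540.05.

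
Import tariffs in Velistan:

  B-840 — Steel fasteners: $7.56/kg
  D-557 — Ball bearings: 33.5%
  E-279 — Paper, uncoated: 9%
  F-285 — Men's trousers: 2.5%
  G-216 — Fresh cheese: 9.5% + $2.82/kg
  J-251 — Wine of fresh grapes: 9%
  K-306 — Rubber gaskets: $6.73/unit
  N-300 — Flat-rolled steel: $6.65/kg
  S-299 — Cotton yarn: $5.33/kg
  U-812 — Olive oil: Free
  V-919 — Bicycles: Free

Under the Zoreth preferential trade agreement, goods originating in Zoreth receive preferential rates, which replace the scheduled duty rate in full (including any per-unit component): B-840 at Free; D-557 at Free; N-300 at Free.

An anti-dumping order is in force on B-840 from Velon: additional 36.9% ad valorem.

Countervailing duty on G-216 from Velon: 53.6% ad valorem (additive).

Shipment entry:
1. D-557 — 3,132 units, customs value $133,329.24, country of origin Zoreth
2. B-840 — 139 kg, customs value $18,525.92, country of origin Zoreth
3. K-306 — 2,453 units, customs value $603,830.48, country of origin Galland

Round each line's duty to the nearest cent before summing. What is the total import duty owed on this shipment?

$16,508.69

Line 1 (D-557, Zoreth, 3,132 units, $133,329.24):
Base rate for D-557 is 33.5%.
Origin Zoreth qualifies under the Velistan–Zoreth agreement and D-557 is covered: preferential rate Free applies instead.
Duty = $133,329.24 × 0% = $0.00.
Line 2 (B-840, Zoreth, 139 kg, $18,525.92):
Base rate for B-840 is $7.56/kg.
Origin Zoreth qualifies under the Velistan–Zoreth agreement and B-840 is covered: preferential rate Free applies instead.
The additional-duty order on B-840 targets Velon, not Zoreth; it does not apply.
Duty = $18,525.92 × 0% = $0.00.
Line 3 (K-306, Galland, 2,453 units, $603,830.48):
Base rate for K-306 is $6.73/unit.
Duty = 2,453 × $6.73 = $16,508.69.
Total = $0.00 + $0.00 + $16,508.69 = $16,508.69.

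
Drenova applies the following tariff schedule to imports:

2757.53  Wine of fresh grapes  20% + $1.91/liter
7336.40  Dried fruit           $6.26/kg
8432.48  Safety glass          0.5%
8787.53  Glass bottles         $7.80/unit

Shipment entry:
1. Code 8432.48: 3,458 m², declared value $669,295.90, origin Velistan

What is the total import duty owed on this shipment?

Line 1 (8432.48, Velistan, 3,458 m², $669,295.90):
Base rate for 8432.48 is 0.5%.
Duty = $669,295.90 × 0.5% = $3,346.48.

$3,346.48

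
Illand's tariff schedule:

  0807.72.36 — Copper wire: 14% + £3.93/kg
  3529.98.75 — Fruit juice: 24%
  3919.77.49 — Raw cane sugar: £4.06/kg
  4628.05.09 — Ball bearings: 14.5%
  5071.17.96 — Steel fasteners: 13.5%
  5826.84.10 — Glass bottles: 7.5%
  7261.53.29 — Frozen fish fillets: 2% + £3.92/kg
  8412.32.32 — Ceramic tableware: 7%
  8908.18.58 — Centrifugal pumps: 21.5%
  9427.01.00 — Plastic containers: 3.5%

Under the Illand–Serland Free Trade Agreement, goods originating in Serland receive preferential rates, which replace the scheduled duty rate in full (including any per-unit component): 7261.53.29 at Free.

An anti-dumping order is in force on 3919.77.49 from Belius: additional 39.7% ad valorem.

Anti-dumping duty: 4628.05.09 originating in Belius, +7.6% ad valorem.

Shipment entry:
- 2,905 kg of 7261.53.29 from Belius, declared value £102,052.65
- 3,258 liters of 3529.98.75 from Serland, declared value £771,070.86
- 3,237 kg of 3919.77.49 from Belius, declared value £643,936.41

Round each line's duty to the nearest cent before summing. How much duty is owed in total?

Line 1 (7261.53.29, Belius, 2,905 kg, £102,052.65):
Base rate for 7261.53.29 is 2% + £3.92/kg.
7261.53.29 has an FTA preferential rate, but origin Belius is not Serland; base rate stands.
Duty = £102,052.65 × 2% + 2,905 × £3.92 = £13,428.65.
Line 2 (3529.98.75, Serland, 3,258 liters, £771,070.86):
Base rate for 3529.98.75 is 24%.
Origin Serland is the FTA partner but 3529.98.75 is not on the preference list; base rate stands.
Duty = £771,070.86 × 24% = £185,057.01.
Line 3 (3919.77.49, Belius, 3,237 kg, £643,936.41):
Base rate for 3919.77.49 is £4.06/kg.
Additional duty on 3919.77.49 from Belius: +39.7% ad valorem. Applied ad valorem rate = 39.7%.
Duty = £643,936.41 × 39.7% + 3,237 × £4.06 = £268,784.97.
Total = £13,428.65 + £185,057.01 + £268,784.97 = £467,270.63.

£467,270.63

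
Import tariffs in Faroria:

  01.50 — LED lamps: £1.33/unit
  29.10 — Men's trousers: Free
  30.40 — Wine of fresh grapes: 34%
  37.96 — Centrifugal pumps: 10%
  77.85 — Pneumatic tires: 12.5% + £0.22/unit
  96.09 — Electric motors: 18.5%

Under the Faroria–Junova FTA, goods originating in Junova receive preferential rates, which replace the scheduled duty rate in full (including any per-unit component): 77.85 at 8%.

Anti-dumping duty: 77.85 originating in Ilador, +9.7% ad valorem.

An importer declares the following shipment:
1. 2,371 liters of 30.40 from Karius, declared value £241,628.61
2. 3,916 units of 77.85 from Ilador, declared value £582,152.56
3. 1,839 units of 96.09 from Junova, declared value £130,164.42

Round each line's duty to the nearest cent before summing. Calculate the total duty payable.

Line 1 (30.40, Karius, 2,371 liters, £241,628.61):
Base rate for 30.40 is 34%.
Duty = £241,628.61 × 34% = £82,153.73.
Line 2 (77.85, Ilador, 3,916 units, £582,152.56):
Base rate for 77.85 is 12.5% + £0.22/unit.
77.85 has an FTA preferential rate, but origin Ilador is not Junova; base rate stands.
Additional duty on 77.85 from Ilador: +9.7%. Applied ad valorem rate: 12.5% + 9.7% = 22.2%.
Duty = £582,152.56 × 22.2% + 3,916 × £0.22 = £130,099.39.
Line 3 (96.09, Junova, 1,839 units, £130,164.42):
Base rate for 96.09 is 18.5%.
Origin Junova is the FTA partner but 96.09 is not on the preference list; base rate stands.
Duty = £130,164.42 × 18.5% = £24,080.42.
Total = £82,153.73 + £130,099.39 + £24,080.42 = £236,333.54.

£236,333.54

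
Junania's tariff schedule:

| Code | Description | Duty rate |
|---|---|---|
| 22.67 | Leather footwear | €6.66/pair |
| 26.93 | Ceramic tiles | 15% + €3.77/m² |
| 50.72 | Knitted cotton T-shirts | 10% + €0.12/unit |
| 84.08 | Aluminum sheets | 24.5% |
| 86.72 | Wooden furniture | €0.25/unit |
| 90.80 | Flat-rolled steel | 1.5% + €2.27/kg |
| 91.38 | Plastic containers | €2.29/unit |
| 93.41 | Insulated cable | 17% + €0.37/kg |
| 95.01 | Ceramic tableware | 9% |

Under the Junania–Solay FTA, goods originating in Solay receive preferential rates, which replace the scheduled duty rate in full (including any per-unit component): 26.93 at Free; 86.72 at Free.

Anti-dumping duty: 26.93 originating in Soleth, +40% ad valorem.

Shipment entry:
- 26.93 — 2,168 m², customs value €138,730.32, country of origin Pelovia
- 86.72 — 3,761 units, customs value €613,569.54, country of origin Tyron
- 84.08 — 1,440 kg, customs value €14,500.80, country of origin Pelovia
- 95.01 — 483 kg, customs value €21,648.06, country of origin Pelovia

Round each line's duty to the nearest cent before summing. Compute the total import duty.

€35,424.19

Line 1 (26.93, Pelovia, 2,168 m², €138,730.32):
Base rate for 26.93 is 15% + €3.77/m².
26.93 has an FTA preferential rate, but origin Pelovia is not Solay; base rate stands.
The additional-duty order on 26.93 targets Soleth, not Pelovia; it does not apply.
Duty = €138,730.32 × 15% + 2,168 × €3.77 = €28,982.91.
Line 2 (86.72, Tyron, 3,761 units, €613,569.54):
Base rate for 86.72 is €0.25/unit.
86.72 has an FTA preferential rate, but origin Tyron is not Solay; base rate stands.
Duty = 3,761 × €0.25 = €940.25.
Line 3 (84.08, Pelovia, 1,440 kg, €14,500.80):
Base rate for 84.08 is 24.5%.
Duty = €14,500.80 × 24.5% = €3,552.70.
Line 4 (95.01, Pelovia, 483 kg, €21,648.06):
Base rate for 95.01 is 9%.
Duty = €21,648.06 × 9% = €1,948.33.
Total = €28,982.91 + €940.25 + €3,552.70 + €1,948.33 = €35,424.19.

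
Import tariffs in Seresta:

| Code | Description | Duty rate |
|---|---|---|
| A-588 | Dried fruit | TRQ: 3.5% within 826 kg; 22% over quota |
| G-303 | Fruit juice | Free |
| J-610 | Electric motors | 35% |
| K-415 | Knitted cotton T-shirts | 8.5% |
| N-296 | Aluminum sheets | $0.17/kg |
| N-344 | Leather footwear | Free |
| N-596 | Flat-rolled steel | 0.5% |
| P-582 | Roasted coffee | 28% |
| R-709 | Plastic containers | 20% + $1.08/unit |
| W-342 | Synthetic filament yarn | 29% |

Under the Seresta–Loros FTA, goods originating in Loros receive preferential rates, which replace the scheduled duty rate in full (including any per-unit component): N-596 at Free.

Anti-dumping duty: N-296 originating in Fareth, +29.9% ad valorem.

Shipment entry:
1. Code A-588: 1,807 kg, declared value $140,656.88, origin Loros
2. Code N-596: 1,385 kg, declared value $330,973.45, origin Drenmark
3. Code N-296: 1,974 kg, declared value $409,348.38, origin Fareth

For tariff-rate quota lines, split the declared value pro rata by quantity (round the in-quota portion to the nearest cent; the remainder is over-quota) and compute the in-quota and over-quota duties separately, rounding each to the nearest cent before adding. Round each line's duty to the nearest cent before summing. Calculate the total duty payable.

$143,435.40

Line 1 (A-588, Loros, 1,807 kg, $140,656.88):
Code A-588 is under a tariff-rate quota (threshold 826 kg). In-quota: 826 kg at 3.5%; over-quota: 981 kg at 22%.
Pro-rata value split: in-quota = $140,656.88 × 826/1,807 = $64,295.84; over-quota = $140,656.88 − $64,295.84 = $76,361.04.
In-quota duty = $64,295.84 × 3.5% = $2,250.35. Over-quota duty = $76,361.04 × 22% = $16,799.43.
Line duty = $2,250.35 + $16,799.43 = $19,049.78.
Line 2 (N-596, Drenmark, 1,385 kg, $330,973.45):
Base rate for N-596 is 0.5%.
N-596 has an FTA preferential rate, but origin Drenmark is not Loros; base rate stands.
Duty = $330,973.45 × 0.5% = $1,654.87.
Line 3 (N-296, Fareth, 1,974 kg, $409,348.38):
Base rate for N-296 is $0.17/kg.
Additional duty on N-296 from Fareth: +29.9% ad valorem. Applied ad valorem rate = 29.9%.
Duty = $409,348.38 × 29.9% + 1,974 × $0.17 = $122,730.75.
Total = $19,049.78 + $1,654.87 + $122,730.75 = $143,435.40.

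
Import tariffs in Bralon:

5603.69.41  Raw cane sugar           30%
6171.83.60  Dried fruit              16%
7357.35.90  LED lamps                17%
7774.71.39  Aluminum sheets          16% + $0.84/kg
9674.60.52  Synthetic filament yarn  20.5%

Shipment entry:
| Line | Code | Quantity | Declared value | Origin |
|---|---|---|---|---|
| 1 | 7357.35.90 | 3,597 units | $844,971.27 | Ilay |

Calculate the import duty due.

Line 1 (7357.35.90, Ilay, 3,597 units, $844,971.27):
Base rate for 7357.35.90 is 17%.
Duty = $844,971.27 × 17% = $143,645.12.

$143,645.12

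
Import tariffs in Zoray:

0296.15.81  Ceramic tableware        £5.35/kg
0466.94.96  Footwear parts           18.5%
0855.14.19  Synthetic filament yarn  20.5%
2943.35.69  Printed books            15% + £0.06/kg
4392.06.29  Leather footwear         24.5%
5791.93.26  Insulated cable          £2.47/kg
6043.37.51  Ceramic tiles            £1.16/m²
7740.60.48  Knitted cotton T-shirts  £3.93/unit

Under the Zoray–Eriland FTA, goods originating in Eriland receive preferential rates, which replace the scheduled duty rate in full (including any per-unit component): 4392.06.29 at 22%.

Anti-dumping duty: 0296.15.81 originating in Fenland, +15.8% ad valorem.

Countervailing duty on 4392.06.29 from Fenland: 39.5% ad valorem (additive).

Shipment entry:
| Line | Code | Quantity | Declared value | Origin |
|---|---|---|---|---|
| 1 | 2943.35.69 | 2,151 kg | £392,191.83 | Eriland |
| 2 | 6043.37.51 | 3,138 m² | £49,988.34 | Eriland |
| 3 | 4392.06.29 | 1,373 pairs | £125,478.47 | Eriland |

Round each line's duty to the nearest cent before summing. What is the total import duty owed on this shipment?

Line 1 (2943.35.69, Eriland, 2,151 kg, £392,191.83):
Base rate for 2943.35.69 is 15% + £0.06/kg.
Origin Eriland is the FTA partner but 2943.35.69 is not on the preference list; base rate stands.
Duty = £392,191.83 × 15% + 2,151 × £0.06 = £58,957.83.
Line 2 (6043.37.51, Eriland, 3,138 m², £49,988.34):
Base rate for 6043.37.51 is £1.16/m².
Origin Eriland is the FTA partner but 6043.37.51 is not on the preference list; base rate stands.
Duty = 3,138 × £1.16 = £3,640.08.
Line 3 (4392.06.29, Eriland, 1,373 pairs, £125,478.47):
Base rate for 4392.06.29 is 24.5%.
Origin Eriland qualifies under the Zoray–Eriland agreement and 4392.06.29 is covered: preferential rate 22% applies instead.
The additional-duty order on 4392.06.29 targets Fenland, not Eriland; it does not apply.
Duty = £125,478.47 × 22% = £27,605.26.
Total = £58,957.83 + £3,640.08 + £27,605.26 = £90,203.17.

£90,203.17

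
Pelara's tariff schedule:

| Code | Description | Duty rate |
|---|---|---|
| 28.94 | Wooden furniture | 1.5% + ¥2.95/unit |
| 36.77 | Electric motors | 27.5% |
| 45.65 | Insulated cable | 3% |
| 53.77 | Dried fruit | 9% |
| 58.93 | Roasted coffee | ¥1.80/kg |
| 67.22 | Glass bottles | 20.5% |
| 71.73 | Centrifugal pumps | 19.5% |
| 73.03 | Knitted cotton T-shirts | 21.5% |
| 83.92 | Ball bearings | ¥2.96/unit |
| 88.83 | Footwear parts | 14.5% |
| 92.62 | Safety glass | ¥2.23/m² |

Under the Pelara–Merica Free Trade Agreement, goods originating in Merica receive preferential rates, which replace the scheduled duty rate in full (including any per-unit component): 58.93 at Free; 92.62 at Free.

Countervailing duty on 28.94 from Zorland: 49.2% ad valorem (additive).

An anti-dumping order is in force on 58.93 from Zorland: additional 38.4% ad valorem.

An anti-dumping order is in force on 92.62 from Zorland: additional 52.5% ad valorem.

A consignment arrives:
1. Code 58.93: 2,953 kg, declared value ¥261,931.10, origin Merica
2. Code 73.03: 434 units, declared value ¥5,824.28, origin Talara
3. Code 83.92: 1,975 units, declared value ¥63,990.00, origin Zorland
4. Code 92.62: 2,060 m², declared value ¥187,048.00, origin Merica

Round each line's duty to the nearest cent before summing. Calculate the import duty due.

¥7,098.22

Line 1 (58.93, Merica, 2,953 kg, ¥261,931.10):
Base rate for 58.93 is ¥1.80/kg.
Origin Merica qualifies under the Pelara–Merica agreement and 58.93 is covered: preferential rate Free applies instead.
The additional-duty order on 58.93 targets Zorland, not Merica; it does not apply.
Duty = ¥261,931.10 × 0% = ¥0.00.
Line 2 (73.03, Talara, 434 units, ¥5,824.28):
Base rate for 73.03 is 21.5%.
Duty = ¥5,824.28 × 21.5% = ¥1,252.22.
Line 3 (83.92, Zorland, 1,975 units, ¥63,990.00):
Base rate for 83.92 is ¥2.96/unit.
Duty = 1,975 × ¥2.96 = ¥5,846.00.
Line 4 (92.62, Merica, 2,060 m², ¥187,048.00):
Base rate for 92.62 is ¥2.23/m².
Origin Merica qualifies under the Pelara–Merica agreement and 92.62 is covered: preferential rate Free applies instead.
The additional-duty order on 92.62 targets Zorland, not Merica; it does not apply.
Duty = ¥187,048.00 × 0% = ¥0.00.
Total = ¥0.00 + ¥1,252.22 + ¥5,846.00 + ¥0.00 = ¥7,098.22.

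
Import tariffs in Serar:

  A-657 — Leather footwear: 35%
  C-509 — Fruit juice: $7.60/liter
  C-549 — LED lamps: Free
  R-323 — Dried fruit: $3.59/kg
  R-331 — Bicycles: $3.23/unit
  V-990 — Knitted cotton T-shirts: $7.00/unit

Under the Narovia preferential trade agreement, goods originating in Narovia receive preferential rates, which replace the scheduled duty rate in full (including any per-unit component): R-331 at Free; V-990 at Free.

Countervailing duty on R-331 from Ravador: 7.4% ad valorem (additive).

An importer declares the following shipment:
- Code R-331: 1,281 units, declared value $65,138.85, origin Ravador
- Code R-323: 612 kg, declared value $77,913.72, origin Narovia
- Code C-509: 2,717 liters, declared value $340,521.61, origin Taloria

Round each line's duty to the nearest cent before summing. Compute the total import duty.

$31,804.18

Line 1 (R-331, Ravador, 1,281 units, $65,138.85):
Base rate for R-331 is $3.23/unit.
R-331 has an FTA preferential rate, but origin Ravador is not Narovia; base rate stands.
Additional duty on R-331 from Ravador: +7.4% ad valorem. Applied ad valorem rate = 7.4%.
Duty = $65,138.85 × 7.4% + 1,281 × $3.23 = $8,957.90.
Line 2 (R-323, Narovia, 612 kg, $77,913.72):
Base rate for R-323 is $3.59/kg.
Origin Narovia is the FTA partner but R-323 is not on the preference list; base rate stands.
Duty = 612 × $3.59 = $2,197.08.
Line 3 (C-509, Taloria, 2,717 liters, $340,521.61):
Base rate for C-509 is $7.60/liter.
Duty = 2,717 × $7.60 = $20,649.20.
Total = $8,957.90 + $2,197.08 + $20,649.20 = $31,804.18.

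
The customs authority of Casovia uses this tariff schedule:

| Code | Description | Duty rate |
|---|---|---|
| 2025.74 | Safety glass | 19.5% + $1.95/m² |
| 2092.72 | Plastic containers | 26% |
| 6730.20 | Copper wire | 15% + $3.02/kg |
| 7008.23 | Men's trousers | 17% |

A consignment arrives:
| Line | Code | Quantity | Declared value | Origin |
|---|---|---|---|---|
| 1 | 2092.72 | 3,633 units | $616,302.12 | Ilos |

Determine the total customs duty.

$160,238.55

Line 1 (2092.72, Ilos, 3,633 units, $616,302.12):
Base rate for 2092.72 is 26%.
Duty = $616,302.12 × 26% = $160,238.55.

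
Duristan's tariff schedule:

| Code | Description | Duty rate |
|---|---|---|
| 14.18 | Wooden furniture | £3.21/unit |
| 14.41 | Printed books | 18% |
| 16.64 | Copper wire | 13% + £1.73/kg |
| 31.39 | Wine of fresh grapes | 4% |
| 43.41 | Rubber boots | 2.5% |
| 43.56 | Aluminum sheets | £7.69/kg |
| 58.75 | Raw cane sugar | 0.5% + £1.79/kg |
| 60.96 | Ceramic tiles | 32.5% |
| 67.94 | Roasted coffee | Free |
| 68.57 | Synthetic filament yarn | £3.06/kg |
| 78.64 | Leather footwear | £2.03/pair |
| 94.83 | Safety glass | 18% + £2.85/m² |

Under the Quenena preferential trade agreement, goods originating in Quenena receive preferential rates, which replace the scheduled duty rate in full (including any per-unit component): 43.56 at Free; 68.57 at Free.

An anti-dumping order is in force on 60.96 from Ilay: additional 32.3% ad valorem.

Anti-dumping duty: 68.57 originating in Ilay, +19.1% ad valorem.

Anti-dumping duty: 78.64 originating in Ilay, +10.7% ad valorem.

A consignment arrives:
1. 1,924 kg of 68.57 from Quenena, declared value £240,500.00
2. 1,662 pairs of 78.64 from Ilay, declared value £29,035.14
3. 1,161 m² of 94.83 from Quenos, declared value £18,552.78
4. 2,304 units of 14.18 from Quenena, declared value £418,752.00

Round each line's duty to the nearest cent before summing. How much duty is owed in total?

Line 1 (68.57, Quenena, 1,924 kg, £240,500.00):
Base rate for 68.57 is £3.06/kg.
Origin Quenena qualifies under the Duristan–Quenena agreement and 68.57 is covered: preferential rate Free applies instead.
The additional-duty order on 68.57 targets Ilay, not Quenena; it does not apply.
Duty = £240,500.00 × 0% = £0.00.
Line 2 (78.64, Ilay, 1,662 pairs, £29,035.14):
Base rate for 78.64 is £2.03/pair.
Additional duty on 78.64 from Ilay: +10.7% ad valorem. Applied ad valorem rate = 10.7%.
Duty = £29,035.14 × 10.7% + 1,662 × £2.03 = £6,480.62.
Line 3 (94.83, Quenos, 1,161 m², £18,552.78):
Base rate for 94.83 is 18% + £2.85/m².
Duty = £18,552.78 × 18% + 1,161 × £2.85 = £6,648.35.
Line 4 (14.18, Quenena, 2,304 units, £418,752.00):
Base rate for 14.18 is £3.21/unit.
Origin Quenena is the FTA partner but 14.18 is not on the preference list; base rate stands.
Duty = 2,304 × £3.21 = £7,395.84.
Total = £0.00 + £6,480.62 + £6,648.35 + £7,395.84 = £20,524.81.

£20,524.81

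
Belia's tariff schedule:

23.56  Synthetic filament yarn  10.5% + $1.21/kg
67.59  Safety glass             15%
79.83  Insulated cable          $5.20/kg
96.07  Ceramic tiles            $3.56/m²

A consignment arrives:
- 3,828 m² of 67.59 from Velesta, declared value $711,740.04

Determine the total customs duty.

$106,761.01

Line 1 (67.59, Velesta, 3,828 m², $711,740.04):
Base rate for 67.59 is 15%.
Duty = $711,740.04 × 15% = $106,761.01.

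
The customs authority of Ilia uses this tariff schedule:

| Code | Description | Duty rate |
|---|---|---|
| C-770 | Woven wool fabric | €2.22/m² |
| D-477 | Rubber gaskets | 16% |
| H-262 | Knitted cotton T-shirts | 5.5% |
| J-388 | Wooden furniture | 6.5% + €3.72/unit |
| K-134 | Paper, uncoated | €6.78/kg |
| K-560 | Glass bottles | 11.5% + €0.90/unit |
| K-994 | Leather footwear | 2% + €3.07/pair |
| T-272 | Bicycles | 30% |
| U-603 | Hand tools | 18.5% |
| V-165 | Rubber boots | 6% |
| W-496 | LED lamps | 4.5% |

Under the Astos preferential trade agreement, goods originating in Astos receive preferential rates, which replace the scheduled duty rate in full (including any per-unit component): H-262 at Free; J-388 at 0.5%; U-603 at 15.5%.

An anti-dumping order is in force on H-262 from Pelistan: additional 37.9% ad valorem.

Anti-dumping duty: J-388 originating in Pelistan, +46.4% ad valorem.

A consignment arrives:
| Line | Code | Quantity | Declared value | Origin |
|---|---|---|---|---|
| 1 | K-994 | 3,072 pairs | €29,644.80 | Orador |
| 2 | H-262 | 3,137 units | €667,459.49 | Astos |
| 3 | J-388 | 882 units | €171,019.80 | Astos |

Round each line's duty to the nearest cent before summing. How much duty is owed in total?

Line 1 (K-994, Orador, 3,072 pairs, €29,644.80):
Base rate for K-994 is 2% + €3.07/pair.
Duty = €29,644.80 × 2% + 3,072 × €3.07 = €10,023.94.
Line 2 (H-262, Astos, 3,137 units, €667,459.49):
Base rate for H-262 is 5.5%.
Origin Astos qualifies under the Ilia–Astos agreement and H-262 is covered: preferential rate Free applies instead.
The additional-duty order on H-262 targets Pelistan, not Astos; it does not apply.
Duty = €667,459.49 × 0% = €0.00.
Line 3 (J-388, Astos, 882 units, €171,019.80):
Base rate for J-388 is 6.5% + €3.72/unit.
Origin Astos qualifies under the Ilia–Astos agreement and J-388 is covered: preferential rate 0.5% applies instead.
The additional-duty order on J-388 targets Pelistan, not Astos; it does not apply.
Duty = €171,019.80 × 0.5% = €855.10.
Total = €10,023.94 + €0.00 + €855.10 = €10,879.04.

€10,879.04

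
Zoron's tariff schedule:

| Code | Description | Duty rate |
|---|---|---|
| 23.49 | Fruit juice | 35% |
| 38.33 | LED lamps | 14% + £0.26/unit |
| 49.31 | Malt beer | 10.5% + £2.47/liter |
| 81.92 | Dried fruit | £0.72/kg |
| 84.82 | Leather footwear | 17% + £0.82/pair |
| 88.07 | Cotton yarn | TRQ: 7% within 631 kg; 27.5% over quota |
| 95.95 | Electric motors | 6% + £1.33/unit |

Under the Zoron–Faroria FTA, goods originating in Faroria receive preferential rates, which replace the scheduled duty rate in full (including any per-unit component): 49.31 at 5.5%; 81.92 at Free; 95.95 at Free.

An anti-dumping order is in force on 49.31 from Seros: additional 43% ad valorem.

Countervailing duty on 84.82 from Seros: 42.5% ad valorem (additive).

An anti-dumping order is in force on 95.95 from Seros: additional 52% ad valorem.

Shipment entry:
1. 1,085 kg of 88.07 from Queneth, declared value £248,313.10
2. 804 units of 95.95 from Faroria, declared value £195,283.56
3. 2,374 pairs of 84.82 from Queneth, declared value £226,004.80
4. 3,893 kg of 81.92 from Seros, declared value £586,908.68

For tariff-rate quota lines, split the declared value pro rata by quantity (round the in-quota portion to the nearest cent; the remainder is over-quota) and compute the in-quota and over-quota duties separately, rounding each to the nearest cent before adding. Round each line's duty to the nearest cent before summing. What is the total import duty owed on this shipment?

Line 1 (88.07, Queneth, 1,085 kg, £248,313.10):
Code 88.07 is under a tariff-rate quota (threshold 631 kg). In-quota: 631 kg at 7%; over-quota: 454 kg at 27.5%.
Pro-rata value split: in-quota = £248,313.10 × 631/1,085 = £144,410.66; over-quota = £248,313.10 − £144,410.66 = £103,902.44.
In-quota duty = £144,410.66 × 7% = £10,108.75. Over-quota duty = £103,902.44 × 27.5% = £28,573.17.
Line duty = £10,108.75 + £28,573.17 = £38,681.92.
Line 2 (95.95, Faroria, 804 units, £195,283.56):
Base rate for 95.95 is 6% + £1.33/unit.
Origin Faroria qualifies under the Zoron–Faroria agreement and 95.95 is covered: preferential rate Free applies instead.
The additional-duty order on 95.95 targets Seros, not Faroria; it does not apply.
Duty = £195,283.56 × 0% = £0.00.
Line 3 (84.82, Queneth, 2,374 pairs, £226,004.80):
Base rate for 84.82 is 17% + £0.82/pair.
The additional-duty order on 84.82 targets Seros, not Queneth; it does not apply.
Duty = £226,004.80 × 17% + 2,374 × £0.82 = £40,367.50.
Line 4 (81.92, Seros, 3,893 kg, £586,908.68):
Base rate for 81.92 is £0.72/kg.
81.92 has an FTA preferential rate, but origin Seros is not Faroria; base rate stands.
Duty = 3,893 × £0.72 = £2,802.96.
Total = £38,681.92 + £0.00 + £40,367.50 + £2,802.96 = £81,852.38.

£81,852.38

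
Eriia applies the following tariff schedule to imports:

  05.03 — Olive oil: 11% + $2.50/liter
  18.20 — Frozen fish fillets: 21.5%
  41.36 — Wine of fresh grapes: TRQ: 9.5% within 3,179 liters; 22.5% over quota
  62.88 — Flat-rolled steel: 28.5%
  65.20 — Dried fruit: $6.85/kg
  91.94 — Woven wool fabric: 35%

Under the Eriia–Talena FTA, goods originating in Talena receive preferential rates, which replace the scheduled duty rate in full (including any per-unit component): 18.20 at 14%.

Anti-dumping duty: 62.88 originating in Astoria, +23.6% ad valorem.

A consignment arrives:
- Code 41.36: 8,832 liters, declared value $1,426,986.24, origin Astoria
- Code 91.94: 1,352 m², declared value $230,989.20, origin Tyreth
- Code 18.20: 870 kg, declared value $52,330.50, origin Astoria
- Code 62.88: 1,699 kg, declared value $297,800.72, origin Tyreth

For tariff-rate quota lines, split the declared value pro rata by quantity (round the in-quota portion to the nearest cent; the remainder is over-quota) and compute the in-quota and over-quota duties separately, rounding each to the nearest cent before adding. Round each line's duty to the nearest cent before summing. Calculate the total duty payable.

Line 1 (41.36, Astoria, 8,832 liters, $1,426,986.24):
Code 41.36 is under a tariff-rate quota (threshold 3,179 liters). In-quota: 3,179 liters at 9.5%; over-quota: 5,653 liters at 22.5%.
Pro-rata value split: in-quota = $1,426,986.24 × 3,179/8,832 = $513,631.03; over-quota = $1,426,986.24 − $513,631.03 = $913,355.21.
In-quota duty = $513,631.03 × 9.5% = $48,794.95. Over-quota duty = $913,355.21 × 22.5% = $205,504.92.
Line duty = $48,794.95 + $205,504.92 = $254,299.87.
Line 2 (91.94, Tyreth, 1,352 m², $230,989.20):
Base rate for 91.94 is 35%.
Duty = $230,989.20 × 35% = $80,846.22.
Line 3 (18.20, Astoria, 870 kg, $52,330.50):
Base rate for 18.20 is 21.5%.
18.20 has an FTA preferential rate, but origin Astoria is not Talena; base rate stands.
Duty = $52,330.50 × 21.5% = $11,251.06.
Line 4 (62.88, Tyreth, 1,699 kg, $297,800.72):
Base rate for 62.88 is 28.5%.
The additional-duty order on 62.88 targets Astoria, not Tyreth; it does not apply.
Duty = $297,800.72 × 28.5% = $84,873.21.
Total = $254,299.87 + $80,846.22 + $11,251.06 + $84,873.21 = $431,270.36.

$431,270.36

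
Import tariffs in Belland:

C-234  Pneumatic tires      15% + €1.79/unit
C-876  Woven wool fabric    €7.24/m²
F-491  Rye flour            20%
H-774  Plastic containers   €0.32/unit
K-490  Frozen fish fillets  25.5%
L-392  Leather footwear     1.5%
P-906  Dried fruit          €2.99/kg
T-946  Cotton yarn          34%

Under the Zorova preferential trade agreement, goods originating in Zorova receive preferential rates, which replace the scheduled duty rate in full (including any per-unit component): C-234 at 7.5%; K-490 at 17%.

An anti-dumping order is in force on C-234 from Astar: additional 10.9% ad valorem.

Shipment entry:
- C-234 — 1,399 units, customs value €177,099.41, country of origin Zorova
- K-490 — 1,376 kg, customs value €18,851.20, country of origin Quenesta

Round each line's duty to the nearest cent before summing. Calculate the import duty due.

Line 1 (C-234, Zorova, 1,399 units, €177,099.41):
Base rate for C-234 is 15% + €1.79/unit.
Origin Zorova qualifies under the Belland–Zorova agreement and C-234 is covered: preferential rate 7.5% applies instead.
The additional-duty order on C-234 targets Astar, not Zorova; it does not apply.
Duty = €177,099.41 × 7.5% = €13,282.46.
Line 2 (K-490, Quenesta, 1,376 kg, €18,851.20):
Base rate for K-490 is 25.5%.
K-490 has an FTA preferential rate, but origin Quenesta is not Zorova; base rate stands.
Duty = €18,851.20 × 25.5% = €4,807.06.
Total = €13,282.46 + €4,807.06 = €18,089.52.

€18,089.52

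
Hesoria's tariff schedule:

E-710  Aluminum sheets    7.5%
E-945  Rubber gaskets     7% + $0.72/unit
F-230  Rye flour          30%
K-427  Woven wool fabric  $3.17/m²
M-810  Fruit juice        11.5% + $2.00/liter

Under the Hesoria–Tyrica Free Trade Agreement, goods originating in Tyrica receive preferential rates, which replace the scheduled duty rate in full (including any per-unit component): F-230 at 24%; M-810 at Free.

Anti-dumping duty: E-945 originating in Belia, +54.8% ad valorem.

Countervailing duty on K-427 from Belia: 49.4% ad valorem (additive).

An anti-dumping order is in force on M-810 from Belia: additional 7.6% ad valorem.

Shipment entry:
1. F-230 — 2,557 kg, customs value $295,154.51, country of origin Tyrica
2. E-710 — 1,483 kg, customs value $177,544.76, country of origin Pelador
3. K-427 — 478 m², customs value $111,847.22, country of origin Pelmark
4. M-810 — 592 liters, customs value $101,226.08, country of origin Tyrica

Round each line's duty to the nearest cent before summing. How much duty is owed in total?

Line 1 (F-230, Tyrica, 2,557 kg, $295,154.51):
Base rate for F-230 is 30%.
Origin Tyrica qualifies under the Hesoria–Tyrica agreement and F-230 is covered: preferential rate 24% applies instead.
Duty = $295,154.51 × 24% = $70,837.08.
Line 2 (E-710, Pelador, 1,483 kg, $177,544.76):
Base rate for E-710 is 7.5%.
Duty = $177,544.76 × 7.5% = $13,315.86.
Line 3 (K-427, Pelmark, 478 m², $111,847.22):
Base rate for K-427 is $3.17/m².
The additional-duty order on K-427 targets Belia, not Pelmark; it does not apply.
Duty = 478 × $3.17 = $1,515.26.
Line 4 (M-810, Tyrica, 592 liters, $101,226.08):
Base rate for M-810 is 11.5% + $2.00/liter.
Origin Tyrica qualifies under the Hesoria–Tyrica agreement and M-810 is covered: preferential rate Free applies instead.
The additional-duty order on M-810 targets Belia, not Tyrica; it does not apply.
Duty = $101,226.08 × 0% = $0.00.
Total = $70,837.08 + $13,315.86 + $1,515.26 + $0.00 = $85,668.20.

$85,668.20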